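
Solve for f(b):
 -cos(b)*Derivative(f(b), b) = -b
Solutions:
 f(b) = C1 + Integral(b/cos(b), b)


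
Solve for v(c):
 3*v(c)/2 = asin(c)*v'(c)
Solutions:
 v(c) = C1*exp(3*Integral(1/asin(c), c)/2)


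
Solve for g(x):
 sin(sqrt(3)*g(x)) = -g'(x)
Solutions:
 g(x) = sqrt(3)*(-acos((-exp(2*sqrt(3)*C1) - exp(2*sqrt(3)*x))/(exp(2*sqrt(3)*C1) - exp(2*sqrt(3)*x))) + 2*pi)/3
 g(x) = sqrt(3)*acos((-exp(2*sqrt(3)*C1) - exp(2*sqrt(3)*x))/(exp(2*sqrt(3)*C1) - exp(2*sqrt(3)*x)))/3


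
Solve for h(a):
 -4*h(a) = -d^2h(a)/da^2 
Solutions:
 h(a) = C1*exp(-2*a) + C2*exp(2*a)


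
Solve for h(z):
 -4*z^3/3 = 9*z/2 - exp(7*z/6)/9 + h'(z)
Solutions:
 h(z) = C1 - z^4/3 - 9*z^2/4 + 2*exp(7*z/6)/21


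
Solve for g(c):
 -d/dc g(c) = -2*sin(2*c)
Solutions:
 g(c) = C1 - cos(2*c)


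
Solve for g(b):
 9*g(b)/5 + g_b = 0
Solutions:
 g(b) = C1*exp(-9*b/5)


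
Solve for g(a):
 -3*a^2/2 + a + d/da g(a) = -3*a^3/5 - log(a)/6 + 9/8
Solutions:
 g(a) = C1 - 3*a^4/20 + a^3/2 - a^2/2 - a*log(a)/6 + 31*a/24


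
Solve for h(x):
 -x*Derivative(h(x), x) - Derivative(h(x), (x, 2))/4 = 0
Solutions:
 h(x) = C1 + C2*erf(sqrt(2)*x)


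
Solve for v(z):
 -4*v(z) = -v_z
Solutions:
 v(z) = C1*exp(4*z)


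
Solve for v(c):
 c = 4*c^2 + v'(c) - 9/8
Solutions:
 v(c) = C1 - 4*c^3/3 + c^2/2 + 9*c/8


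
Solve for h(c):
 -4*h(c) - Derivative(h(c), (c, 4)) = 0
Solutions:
 h(c) = (C1*sin(c) + C2*cos(c))*exp(-c) + (C3*sin(c) + C4*cos(c))*exp(c)


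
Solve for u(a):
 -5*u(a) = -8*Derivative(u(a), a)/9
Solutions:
 u(a) = C1*exp(45*a/8)


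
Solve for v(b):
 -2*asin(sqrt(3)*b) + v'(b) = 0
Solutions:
 v(b) = C1 + 2*b*asin(sqrt(3)*b) + 2*sqrt(3)*sqrt(1 - 3*b^2)/3


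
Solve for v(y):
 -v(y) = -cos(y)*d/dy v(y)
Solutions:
 v(y) = C1*sqrt(sin(y) + 1)/sqrt(sin(y) - 1)


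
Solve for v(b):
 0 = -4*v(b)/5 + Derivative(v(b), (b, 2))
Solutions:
 v(b) = C1*exp(-2*sqrt(5)*b/5) + C2*exp(2*sqrt(5)*b/5)


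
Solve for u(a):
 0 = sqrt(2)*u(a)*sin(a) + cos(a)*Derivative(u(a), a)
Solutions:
 u(a) = C1*cos(a)^(sqrt(2))


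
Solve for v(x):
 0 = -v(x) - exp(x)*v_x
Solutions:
 v(x) = C1*exp(exp(-x))


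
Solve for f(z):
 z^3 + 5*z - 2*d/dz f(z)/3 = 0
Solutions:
 f(z) = C1 + 3*z^4/8 + 15*z^2/4


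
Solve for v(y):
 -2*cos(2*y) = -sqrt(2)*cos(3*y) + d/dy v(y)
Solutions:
 v(y) = C1 - sin(2*y) + sqrt(2)*sin(3*y)/3


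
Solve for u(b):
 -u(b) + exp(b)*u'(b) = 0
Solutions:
 u(b) = C1*exp(-exp(-b))


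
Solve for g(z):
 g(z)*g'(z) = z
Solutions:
 g(z) = -sqrt(C1 + z^2)
 g(z) = sqrt(C1 + z^2)


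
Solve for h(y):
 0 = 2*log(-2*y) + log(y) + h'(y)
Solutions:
 h(y) = C1 - 3*y*log(y) + y*(-2*log(2) + 3 - 2*I*pi)


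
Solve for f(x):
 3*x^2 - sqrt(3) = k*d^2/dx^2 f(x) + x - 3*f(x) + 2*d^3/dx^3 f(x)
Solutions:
 f(x) = C1*exp(-x*(k^2/(k^3 + sqrt(-k^6 + (k^3 - 162)^2) - 162)^(1/3) + k + (k^3 + sqrt(-k^6 + (k^3 - 162)^2) - 162)^(1/3))/6) + C2*exp(x*(-4*k^2/((-1 + sqrt(3)*I)*(k^3 + sqrt(-k^6 + (k^3 - 162)^2) - 162)^(1/3)) - 2*k + (k^3 + sqrt(-k^6 + (k^3 - 162)^2) - 162)^(1/3) - sqrt(3)*I*(k^3 + sqrt(-k^6 + (k^3 - 162)^2) - 162)^(1/3))/12) + C3*exp(x*(4*k^2/((1 + sqrt(3)*I)*(k^3 + sqrt(-k^6 + (k^3 - 162)^2) - 162)^(1/3)) - 2*k + (k^3 + sqrt(-k^6 + (k^3 - 162)^2) - 162)^(1/3) + sqrt(3)*I*(k^3 + sqrt(-k^6 + (k^3 - 162)^2) - 162)^(1/3))/12) - 2*k/3 - x^2 + x/3 + sqrt(3)/3


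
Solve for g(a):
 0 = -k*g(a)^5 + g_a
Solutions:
 g(a) = -(-1/(C1 + 4*a*k))^(1/4)
 g(a) = (-1/(C1 + 4*a*k))^(1/4)
 g(a) = -I*(-1/(C1 + 4*a*k))^(1/4)
 g(a) = I*(-1/(C1 + 4*a*k))^(1/4)


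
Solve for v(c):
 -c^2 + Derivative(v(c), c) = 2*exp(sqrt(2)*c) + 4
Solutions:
 v(c) = C1 + c^3/3 + 4*c + sqrt(2)*exp(sqrt(2)*c)


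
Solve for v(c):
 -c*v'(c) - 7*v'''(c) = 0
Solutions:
 v(c) = C1 + Integral(C2*airyai(-7^(2/3)*c/7) + C3*airybi(-7^(2/3)*c/7), c)


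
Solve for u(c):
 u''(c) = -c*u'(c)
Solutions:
 u(c) = C1 + C2*erf(sqrt(2)*c/2)


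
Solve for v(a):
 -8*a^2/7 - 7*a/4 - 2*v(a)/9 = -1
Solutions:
 v(a) = -36*a^2/7 - 63*a/8 + 9/2


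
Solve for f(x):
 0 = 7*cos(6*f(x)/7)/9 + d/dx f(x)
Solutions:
 7*x/9 - 7*log(sin(6*f(x)/7) - 1)/12 + 7*log(sin(6*f(x)/7) + 1)/12 = C1


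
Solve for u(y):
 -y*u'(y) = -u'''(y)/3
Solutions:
 u(y) = C1 + Integral(C2*airyai(3^(1/3)*y) + C3*airybi(3^(1/3)*y), y)


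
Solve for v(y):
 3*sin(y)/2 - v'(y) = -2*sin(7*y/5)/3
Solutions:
 v(y) = C1 - 3*cos(y)/2 - 10*cos(7*y/5)/21


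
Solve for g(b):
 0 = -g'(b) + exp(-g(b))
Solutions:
 g(b) = log(C1 + b)


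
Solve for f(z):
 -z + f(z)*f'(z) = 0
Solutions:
 f(z) = -sqrt(C1 + z^2)
 f(z) = sqrt(C1 + z^2)


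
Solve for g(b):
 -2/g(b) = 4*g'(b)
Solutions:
 g(b) = -sqrt(C1 - b)
 g(b) = sqrt(C1 - b)


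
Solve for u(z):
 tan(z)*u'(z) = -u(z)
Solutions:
 u(z) = C1/sin(z)


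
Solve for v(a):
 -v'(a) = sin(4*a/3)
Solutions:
 v(a) = C1 + 3*cos(4*a/3)/4


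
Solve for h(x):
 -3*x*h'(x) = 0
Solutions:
 h(x) = C1


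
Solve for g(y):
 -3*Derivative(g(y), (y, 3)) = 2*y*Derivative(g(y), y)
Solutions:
 g(y) = C1 + Integral(C2*airyai(-2^(1/3)*3^(2/3)*y/3) + C3*airybi(-2^(1/3)*3^(2/3)*y/3), y)


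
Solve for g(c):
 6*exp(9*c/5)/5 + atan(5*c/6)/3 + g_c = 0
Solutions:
 g(c) = C1 - c*atan(5*c/6)/3 - 2*exp(9*c/5)/3 + log(25*c^2 + 36)/5


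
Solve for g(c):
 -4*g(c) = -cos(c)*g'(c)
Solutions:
 g(c) = C1*(sin(c)^2 + 2*sin(c) + 1)/(sin(c)^2 - 2*sin(c) + 1)


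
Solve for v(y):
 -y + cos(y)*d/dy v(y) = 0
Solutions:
 v(y) = C1 + Integral(y/cos(y), y)


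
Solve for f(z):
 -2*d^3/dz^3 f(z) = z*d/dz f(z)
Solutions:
 f(z) = C1 + Integral(C2*airyai(-2^(2/3)*z/2) + C3*airybi(-2^(2/3)*z/2), z)


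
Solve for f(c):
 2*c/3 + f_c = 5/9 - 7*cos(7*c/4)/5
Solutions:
 f(c) = C1 - c^2/3 + 5*c/9 - 4*sin(7*c/4)/5


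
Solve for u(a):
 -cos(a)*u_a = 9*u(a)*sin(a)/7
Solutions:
 u(a) = C1*cos(a)^(9/7)


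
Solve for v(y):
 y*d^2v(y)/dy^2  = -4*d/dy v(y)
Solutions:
 v(y) = C1 + C2/y^3


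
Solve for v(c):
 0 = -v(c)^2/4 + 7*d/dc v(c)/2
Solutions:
 v(c) = -14/(C1 + c)


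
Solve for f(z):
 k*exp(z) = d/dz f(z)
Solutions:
 f(z) = C1 + k*exp(z)


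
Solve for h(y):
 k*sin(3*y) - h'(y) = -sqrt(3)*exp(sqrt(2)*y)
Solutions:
 h(y) = C1 - k*cos(3*y)/3 + sqrt(6)*exp(sqrt(2)*y)/2


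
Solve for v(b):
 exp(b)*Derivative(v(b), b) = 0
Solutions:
 v(b) = C1


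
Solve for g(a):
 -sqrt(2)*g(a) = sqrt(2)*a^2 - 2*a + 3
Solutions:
 g(a) = -a^2 + sqrt(2)*a - 3*sqrt(2)/2


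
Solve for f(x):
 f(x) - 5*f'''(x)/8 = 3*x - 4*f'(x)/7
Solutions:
 f(x) = C1*exp(-x*(16*22050^(1/3)/(sqrt(4646985) + 2205)^(1/3) + 420^(1/3)*(sqrt(4646985) + 2205)^(1/3))/210)*sin(3^(1/6)*x*(-140^(1/3)*3^(2/3)*(sqrt(4646985) + 2205)^(1/3) + 48*2450^(1/3)/(sqrt(4646985) + 2205)^(1/3))/210) + C2*exp(-x*(16*22050^(1/3)/(sqrt(4646985) + 2205)^(1/3) + 420^(1/3)*(sqrt(4646985) + 2205)^(1/3))/210)*cos(3^(1/6)*x*(-140^(1/3)*3^(2/3)*(sqrt(4646985) + 2205)^(1/3) + 48*2450^(1/3)/(sqrt(4646985) + 2205)^(1/3))/210) + C3*exp(x*(16*22050^(1/3)/(sqrt(4646985) + 2205)^(1/3) + 420^(1/3)*(sqrt(4646985) + 2205)^(1/3))/105) + 3*x - 12/7


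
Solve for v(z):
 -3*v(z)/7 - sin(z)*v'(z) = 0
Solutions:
 v(z) = C1*(cos(z) + 1)^(3/14)/(cos(z) - 1)^(3/14)


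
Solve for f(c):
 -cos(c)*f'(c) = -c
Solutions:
 f(c) = C1 + Integral(c/cos(c), c)


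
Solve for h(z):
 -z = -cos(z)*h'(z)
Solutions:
 h(z) = C1 + Integral(z/cos(z), z)


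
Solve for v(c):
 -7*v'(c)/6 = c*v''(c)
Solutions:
 v(c) = C1 + C2/c^(1/6)


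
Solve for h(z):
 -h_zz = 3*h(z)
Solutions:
 h(z) = C1*sin(sqrt(3)*z) + C2*cos(sqrt(3)*z)


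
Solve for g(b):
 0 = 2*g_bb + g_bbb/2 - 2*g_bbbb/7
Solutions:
 g(b) = C1 + C2*b + C3*exp(b*(7 - sqrt(497))/8) + C4*exp(b*(7 + sqrt(497))/8)


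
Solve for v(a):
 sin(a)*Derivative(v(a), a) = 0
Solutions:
 v(a) = C1


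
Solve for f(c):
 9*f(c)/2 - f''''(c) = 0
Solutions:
 f(c) = C1*exp(-2^(3/4)*sqrt(3)*c/2) + C2*exp(2^(3/4)*sqrt(3)*c/2) + C3*sin(2^(3/4)*sqrt(3)*c/2) + C4*cos(2^(3/4)*sqrt(3)*c/2)


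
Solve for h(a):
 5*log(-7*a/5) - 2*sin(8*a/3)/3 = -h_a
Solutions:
 h(a) = C1 - 5*a*log(-a) - 5*a*log(7) + 5*a + 5*a*log(5) - cos(8*a/3)/4


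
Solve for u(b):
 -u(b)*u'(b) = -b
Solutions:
 u(b) = -sqrt(C1 + b^2)
 u(b) = sqrt(C1 + b^2)


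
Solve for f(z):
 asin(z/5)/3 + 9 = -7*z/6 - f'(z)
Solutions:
 f(z) = C1 - 7*z^2/12 - z*asin(z/5)/3 - 9*z - sqrt(25 - z^2)/3


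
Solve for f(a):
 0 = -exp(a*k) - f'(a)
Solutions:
 f(a) = C1 - exp(a*k)/k


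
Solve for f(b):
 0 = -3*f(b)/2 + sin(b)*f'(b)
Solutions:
 f(b) = C1*(cos(b) - 1)^(3/4)/(cos(b) + 1)^(3/4)


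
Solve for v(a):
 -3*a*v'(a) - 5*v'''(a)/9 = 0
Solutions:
 v(a) = C1 + Integral(C2*airyai(-3*5^(2/3)*a/5) + C3*airybi(-3*5^(2/3)*a/5), a)


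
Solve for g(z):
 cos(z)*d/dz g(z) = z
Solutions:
 g(z) = C1 + Integral(z/cos(z), z)


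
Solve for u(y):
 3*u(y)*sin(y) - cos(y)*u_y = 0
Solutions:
 u(y) = C1/cos(y)^3


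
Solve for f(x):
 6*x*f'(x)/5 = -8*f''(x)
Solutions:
 f(x) = C1 + C2*erf(sqrt(30)*x/20)


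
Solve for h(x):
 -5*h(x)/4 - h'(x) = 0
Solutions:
 h(x) = C1*exp(-5*x/4)


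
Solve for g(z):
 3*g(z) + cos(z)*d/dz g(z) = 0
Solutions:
 g(z) = C1*(sin(z) - 1)^(3/2)/(sin(z) + 1)^(3/2)


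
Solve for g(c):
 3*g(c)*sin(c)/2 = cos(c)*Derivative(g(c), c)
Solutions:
 g(c) = C1/cos(c)^(3/2)


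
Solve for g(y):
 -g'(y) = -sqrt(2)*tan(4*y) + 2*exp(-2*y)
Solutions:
 g(y) = C1 + sqrt(2)*log(tan(4*y)^2 + 1)/8 + exp(-2*y)


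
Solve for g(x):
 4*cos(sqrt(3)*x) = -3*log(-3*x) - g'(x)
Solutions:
 g(x) = C1 - 3*x*log(-x) - 3*x*log(3) + 3*x - 4*sqrt(3)*sin(sqrt(3)*x)/3


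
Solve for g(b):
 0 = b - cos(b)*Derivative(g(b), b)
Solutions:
 g(b) = C1 + Integral(b/cos(b), b)


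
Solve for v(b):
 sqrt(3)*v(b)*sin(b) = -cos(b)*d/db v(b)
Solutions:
 v(b) = C1*cos(b)^(sqrt(3))


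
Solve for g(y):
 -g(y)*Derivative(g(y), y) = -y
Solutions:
 g(y) = -sqrt(C1 + y^2)
 g(y) = sqrt(C1 + y^2)


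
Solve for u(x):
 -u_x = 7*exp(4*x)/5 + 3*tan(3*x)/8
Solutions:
 u(x) = C1 - 7*exp(4*x)/20 + log(cos(3*x))/8


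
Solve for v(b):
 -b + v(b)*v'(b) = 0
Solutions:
 v(b) = -sqrt(C1 + b^2)
 v(b) = sqrt(C1 + b^2)


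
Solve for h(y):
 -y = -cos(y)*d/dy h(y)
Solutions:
 h(y) = C1 + Integral(y/cos(y), y)


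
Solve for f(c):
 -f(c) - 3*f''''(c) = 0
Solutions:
 f(c) = (C1*sin(sqrt(2)*3^(3/4)*c/6) + C2*cos(sqrt(2)*3^(3/4)*c/6))*exp(-sqrt(2)*3^(3/4)*c/6) + (C3*sin(sqrt(2)*3^(3/4)*c/6) + C4*cos(sqrt(2)*3^(3/4)*c/6))*exp(sqrt(2)*3^(3/4)*c/6)


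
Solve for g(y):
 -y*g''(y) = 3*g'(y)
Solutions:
 g(y) = C1 + C2/y^2


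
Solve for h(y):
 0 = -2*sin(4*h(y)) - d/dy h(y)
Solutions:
 h(y) = -acos((-C1 - exp(16*y))/(C1 - exp(16*y)))/4 + pi/2
 h(y) = acos((-C1 - exp(16*y))/(C1 - exp(16*y)))/4


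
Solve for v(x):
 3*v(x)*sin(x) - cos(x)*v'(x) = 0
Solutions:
 v(x) = C1/cos(x)^3


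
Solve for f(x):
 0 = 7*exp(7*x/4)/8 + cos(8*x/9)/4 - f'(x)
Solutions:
 f(x) = C1 + exp(7*x/4)/2 + 9*sin(8*x/9)/32


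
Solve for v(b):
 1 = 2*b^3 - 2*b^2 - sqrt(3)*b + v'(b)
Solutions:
 v(b) = C1 - b^4/2 + 2*b^3/3 + sqrt(3)*b^2/2 + b


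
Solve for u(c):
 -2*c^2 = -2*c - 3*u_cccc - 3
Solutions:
 u(c) = C1 + C2*c + C3*c^2 + C4*c^3 + c^6/540 - c^5/180 - c^4/24


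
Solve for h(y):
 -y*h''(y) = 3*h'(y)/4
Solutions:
 h(y) = C1 + C2*y^(1/4)


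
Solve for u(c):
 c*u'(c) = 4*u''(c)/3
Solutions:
 u(c) = C1 + C2*erfi(sqrt(6)*c/4)


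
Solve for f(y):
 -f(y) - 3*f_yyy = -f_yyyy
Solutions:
 f(y) = C1*exp(y*(-sqrt(3)*sqrt(-16*18^(1/3)/(-81 + sqrt(7329))^(1/3) + 2*12^(1/3)*(-81 + sqrt(7329))^(1/3) + 27) + 9)/12)*sin(sqrt(6)*y*sqrt(-27 - 8*18^(1/3)/(-81 + sqrt(7329))^(1/3) + 12^(1/3)*(-81 + sqrt(7329))^(1/3) + 81*sqrt(3)/sqrt(-16*18^(1/3)/(-81 + sqrt(7329))^(1/3) + 2*12^(1/3)*(-81 + sqrt(7329))^(1/3) + 27))/12) + C2*exp(y*(-sqrt(3)*sqrt(-16*18^(1/3)/(-81 + sqrt(7329))^(1/3) + 2*12^(1/3)*(-81 + sqrt(7329))^(1/3) + 27) + 9)/12)*cos(sqrt(6)*y*sqrt(-27 - 8*18^(1/3)/(-81 + sqrt(7329))^(1/3) + 12^(1/3)*(-81 + sqrt(7329))^(1/3) + 81*sqrt(3)/sqrt(-16*18^(1/3)/(-81 + sqrt(7329))^(1/3) + 2*12^(1/3)*(-81 + sqrt(7329))^(1/3) + 27))/12) + C3*exp(y*(sqrt(3)*sqrt(-16*18^(1/3)/(-81 + sqrt(7329))^(1/3) + 2*12^(1/3)*(-81 + sqrt(7329))^(1/3) + 27) + 9 + sqrt(6)*sqrt(-12^(1/3)*(-81 + sqrt(7329))^(1/3) + 8*18^(1/3)/(-81 + sqrt(7329))^(1/3) + 27 + 81*sqrt(3)/sqrt(-16*18^(1/3)/(-81 + sqrt(7329))^(1/3) + 2*12^(1/3)*(-81 + sqrt(7329))^(1/3) + 27)))/12) + C4*exp(y*(-sqrt(6)*sqrt(-12^(1/3)*(-81 + sqrt(7329))^(1/3) + 8*18^(1/3)/(-81 + sqrt(7329))^(1/3) + 27 + 81*sqrt(3)/sqrt(-16*18^(1/3)/(-81 + sqrt(7329))^(1/3) + 2*12^(1/3)*(-81 + sqrt(7329))^(1/3) + 27)) + sqrt(3)*sqrt(-16*18^(1/3)/(-81 + sqrt(7329))^(1/3) + 2*12^(1/3)*(-81 + sqrt(7329))^(1/3) + 27) + 9)/12)


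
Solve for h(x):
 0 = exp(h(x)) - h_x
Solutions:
 h(x) = log(-1/(C1 + x))


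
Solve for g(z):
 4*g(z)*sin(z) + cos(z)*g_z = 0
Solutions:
 g(z) = C1*cos(z)^4


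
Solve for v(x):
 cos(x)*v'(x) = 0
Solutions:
 v(x) = C1


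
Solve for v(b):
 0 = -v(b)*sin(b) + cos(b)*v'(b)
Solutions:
 v(b) = C1/cos(b)


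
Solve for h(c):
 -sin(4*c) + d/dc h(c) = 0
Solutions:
 h(c) = C1 - cos(4*c)/4


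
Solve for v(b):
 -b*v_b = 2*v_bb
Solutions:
 v(b) = C1 + C2*erf(b/2)


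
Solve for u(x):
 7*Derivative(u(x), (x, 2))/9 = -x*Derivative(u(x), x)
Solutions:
 u(x) = C1 + C2*erf(3*sqrt(14)*x/14)


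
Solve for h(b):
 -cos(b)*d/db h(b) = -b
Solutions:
 h(b) = C1 + Integral(b/cos(b), b)


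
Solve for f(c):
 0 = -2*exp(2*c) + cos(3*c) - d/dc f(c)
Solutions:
 f(c) = C1 - exp(2*c) + sin(3*c)/3


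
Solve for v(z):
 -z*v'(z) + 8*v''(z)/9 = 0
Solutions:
 v(z) = C1 + C2*erfi(3*z/4)


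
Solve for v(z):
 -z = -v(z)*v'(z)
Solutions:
 v(z) = -sqrt(C1 + z^2)
 v(z) = sqrt(C1 + z^2)


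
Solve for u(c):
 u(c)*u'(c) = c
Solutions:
 u(c) = -sqrt(C1 + c^2)
 u(c) = sqrt(C1 + c^2)


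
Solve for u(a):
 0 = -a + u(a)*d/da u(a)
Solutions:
 u(a) = -sqrt(C1 + a^2)
 u(a) = sqrt(C1 + a^2)


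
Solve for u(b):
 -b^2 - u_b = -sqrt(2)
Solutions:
 u(b) = C1 - b^3/3 + sqrt(2)*b


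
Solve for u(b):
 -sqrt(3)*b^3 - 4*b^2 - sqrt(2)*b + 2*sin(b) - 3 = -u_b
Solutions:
 u(b) = C1 + sqrt(3)*b^4/4 + 4*b^3/3 + sqrt(2)*b^2/2 + 3*b + 2*cos(b)


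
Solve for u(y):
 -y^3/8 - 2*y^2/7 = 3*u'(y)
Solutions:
 u(y) = C1 - y^4/96 - 2*y^3/63


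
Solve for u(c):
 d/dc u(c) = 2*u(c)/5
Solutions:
 u(c) = C1*exp(2*c/5)


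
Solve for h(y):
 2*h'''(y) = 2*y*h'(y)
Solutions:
 h(y) = C1 + Integral(C2*airyai(y) + C3*airybi(y), y)


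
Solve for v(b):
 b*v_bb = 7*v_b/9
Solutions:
 v(b) = C1 + C2*b^(16/9)


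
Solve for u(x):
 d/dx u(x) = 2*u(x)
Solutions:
 u(x) = C1*exp(2*x)


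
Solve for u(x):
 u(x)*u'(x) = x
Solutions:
 u(x) = -sqrt(C1 + x^2)
 u(x) = sqrt(C1 + x^2)


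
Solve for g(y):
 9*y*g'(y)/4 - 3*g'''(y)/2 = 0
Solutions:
 g(y) = C1 + Integral(C2*airyai(2^(2/3)*3^(1/3)*y/2) + C3*airybi(2^(2/3)*3^(1/3)*y/2), y)


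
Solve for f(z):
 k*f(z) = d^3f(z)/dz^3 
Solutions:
 f(z) = C1*exp(k^(1/3)*z) + C2*exp(k^(1/3)*z*(-1 + sqrt(3)*I)/2) + C3*exp(-k^(1/3)*z*(1 + sqrt(3)*I)/2)


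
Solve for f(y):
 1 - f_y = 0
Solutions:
 f(y) = C1 + y


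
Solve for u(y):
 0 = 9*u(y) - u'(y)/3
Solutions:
 u(y) = C1*exp(27*y)


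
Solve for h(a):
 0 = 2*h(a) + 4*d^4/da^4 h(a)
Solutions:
 h(a) = (C1*sin(2^(1/4)*a/2) + C2*cos(2^(1/4)*a/2))*exp(-2^(1/4)*a/2) + (C3*sin(2^(1/4)*a/2) + C4*cos(2^(1/4)*a/2))*exp(2^(1/4)*a/2)


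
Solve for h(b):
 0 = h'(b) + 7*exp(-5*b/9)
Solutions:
 h(b) = C1 + 63*exp(-5*b/9)/5


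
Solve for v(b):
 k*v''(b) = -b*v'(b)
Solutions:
 v(b) = C1 + C2*sqrt(k)*erf(sqrt(2)*b*sqrt(1/k)/2)


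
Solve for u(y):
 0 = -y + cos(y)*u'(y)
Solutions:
 u(y) = C1 + Integral(y/cos(y), y)


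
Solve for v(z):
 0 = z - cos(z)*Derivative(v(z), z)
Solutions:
 v(z) = C1 + Integral(z/cos(z), z)


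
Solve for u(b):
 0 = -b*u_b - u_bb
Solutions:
 u(b) = C1 + C2*erf(sqrt(2)*b/2)


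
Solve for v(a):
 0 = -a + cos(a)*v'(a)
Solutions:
 v(a) = C1 + Integral(a/cos(a), a)


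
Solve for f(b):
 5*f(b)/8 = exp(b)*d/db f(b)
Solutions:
 f(b) = C1*exp(-5*exp(-b)/8)


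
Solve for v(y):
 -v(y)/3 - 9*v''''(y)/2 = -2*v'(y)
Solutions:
 v(y) = (C1/sqrt(exp(sqrt(2)*y*sqrt(-(sqrt(73) + 9)^(1/3) - 2/(sqrt(73) + 9)^(1/3) + 6*sqrt(2)/sqrt(2/(sqrt(73) + 9)^(1/3) + (sqrt(73) + 9)^(1/3)))/3)) + C2*sqrt(exp(sqrt(2)*y*sqrt(-(sqrt(73) + 9)^(1/3) - 2/(sqrt(73) + 9)^(1/3) + 6*sqrt(2)/sqrt(2/(sqrt(73) + 9)^(1/3) + (sqrt(73) + 9)^(1/3)))/3)))*exp(sqrt(2)*y*sqrt(2/(sqrt(73) + 9)^(1/3) + (sqrt(73) + 9)^(1/3))/6) + (C3*sin(sqrt(2)*y*sqrt(2/(sqrt(73) + 9)^(1/3) + (sqrt(73) + 9)^(1/3) + 6*sqrt(2)/sqrt(2/(sqrt(73) + 9)^(1/3) + (sqrt(73) + 9)^(1/3)))/6) + C4*cos(sqrt(2)*y*sqrt(2/(sqrt(73) + 9)^(1/3) + (sqrt(73) + 9)^(1/3) + 6*sqrt(2)/sqrt(2/(sqrt(73) + 9)^(1/3) + (sqrt(73) + 9)^(1/3)))/6))*exp(-sqrt(2)*y*sqrt(2/(sqrt(73) + 9)^(1/3) + (sqrt(73) + 9)^(1/3))/6)


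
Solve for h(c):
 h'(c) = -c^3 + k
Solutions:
 h(c) = C1 - c^4/4 + c*k


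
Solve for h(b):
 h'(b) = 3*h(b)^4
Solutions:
 h(b) = (-1/(C1 + 9*b))^(1/3)
 h(b) = (-1/(C1 + 3*b))^(1/3)*(-3^(2/3) - 3*3^(1/6)*I)/6
 h(b) = (-1/(C1 + 3*b))^(1/3)*(-3^(2/3) + 3*3^(1/6)*I)/6


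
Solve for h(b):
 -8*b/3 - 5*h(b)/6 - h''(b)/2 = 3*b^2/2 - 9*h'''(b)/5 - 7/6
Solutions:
 h(b) = C1*exp(b*(-5^(2/3)*(54*sqrt(734) + 1463)^(1/3) - 5*5^(1/3)/(54*sqrt(734) + 1463)^(1/3) + 10)/108)*sin(sqrt(3)*5^(1/3)*b*(-5^(1/3)*(54*sqrt(734) + 1463)^(1/3) + 5/(54*sqrt(734) + 1463)^(1/3))/108) + C2*exp(b*(-5^(2/3)*(54*sqrt(734) + 1463)^(1/3) - 5*5^(1/3)/(54*sqrt(734) + 1463)^(1/3) + 10)/108)*cos(sqrt(3)*5^(1/3)*b*(-5^(1/3)*(54*sqrt(734) + 1463)^(1/3) + 5/(54*sqrt(734) + 1463)^(1/3))/108) + C3*exp(b*(5*5^(1/3)/(54*sqrt(734) + 1463)^(1/3) + 5 + 5^(2/3)*(54*sqrt(734) + 1463)^(1/3))/54) - 9*b^2/5 - 16*b/5 + 89/25


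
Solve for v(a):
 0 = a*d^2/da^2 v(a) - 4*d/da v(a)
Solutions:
 v(a) = C1 + C2*a^5


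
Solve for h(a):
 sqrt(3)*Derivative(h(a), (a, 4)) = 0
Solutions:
 h(a) = C1 + C2*a + C3*a^2 + C4*a^3


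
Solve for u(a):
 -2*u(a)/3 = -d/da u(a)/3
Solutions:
 u(a) = C1*exp(2*a)


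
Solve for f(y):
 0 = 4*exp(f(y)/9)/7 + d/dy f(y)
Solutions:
 f(y) = 9*log(1/(C1 + 4*y)) + 9*log(63)


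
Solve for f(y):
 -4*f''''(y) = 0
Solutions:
 f(y) = C1 + C2*y + C3*y^2 + C4*y^3


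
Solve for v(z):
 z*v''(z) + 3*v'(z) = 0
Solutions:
 v(z) = C1 + C2/z^2


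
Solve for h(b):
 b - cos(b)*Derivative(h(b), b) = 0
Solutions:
 h(b) = C1 + Integral(b/cos(b), b)


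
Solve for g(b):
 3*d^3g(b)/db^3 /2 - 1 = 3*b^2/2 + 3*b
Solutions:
 g(b) = C1 + C2*b + C3*b^2 + b^5/60 + b^4/12 + b^3/9


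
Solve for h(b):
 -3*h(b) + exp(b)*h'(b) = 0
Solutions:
 h(b) = C1*exp(-3*exp(-b))


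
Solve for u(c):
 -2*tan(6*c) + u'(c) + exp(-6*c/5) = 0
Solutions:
 u(c) = C1 + log(tan(6*c)^2 + 1)/6 + 5*exp(-6*c/5)/6


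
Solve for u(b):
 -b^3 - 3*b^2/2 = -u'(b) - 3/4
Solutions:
 u(b) = C1 + b^4/4 + b^3/2 - 3*b/4


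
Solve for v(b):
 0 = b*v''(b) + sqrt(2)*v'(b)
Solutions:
 v(b) = C1 + C2*b^(1 - sqrt(2))


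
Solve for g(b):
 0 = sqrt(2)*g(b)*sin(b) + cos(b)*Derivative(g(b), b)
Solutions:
 g(b) = C1*cos(b)^(sqrt(2))


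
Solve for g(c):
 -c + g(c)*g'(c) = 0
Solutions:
 g(c) = -sqrt(C1 + c^2)
 g(c) = sqrt(C1 + c^2)


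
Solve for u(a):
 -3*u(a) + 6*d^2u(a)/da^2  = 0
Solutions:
 u(a) = C1*exp(-sqrt(2)*a/2) + C2*exp(sqrt(2)*a/2)


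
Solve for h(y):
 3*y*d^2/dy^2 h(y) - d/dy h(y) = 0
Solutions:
 h(y) = C1 + C2*y^(4/3)


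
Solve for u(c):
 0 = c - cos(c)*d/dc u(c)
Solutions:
 u(c) = C1 + Integral(c/cos(c), c)


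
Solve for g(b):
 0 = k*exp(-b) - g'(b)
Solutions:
 g(b) = C1 - k*exp(-b)


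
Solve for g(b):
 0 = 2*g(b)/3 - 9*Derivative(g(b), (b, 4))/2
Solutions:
 g(b) = C1*exp(-sqrt(2)*3^(1/4)*b/3) + C2*exp(sqrt(2)*3^(1/4)*b/3) + C3*sin(sqrt(2)*3^(1/4)*b/3) + C4*cos(sqrt(2)*3^(1/4)*b/3)


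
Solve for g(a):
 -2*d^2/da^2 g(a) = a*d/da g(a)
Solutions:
 g(a) = C1 + C2*erf(a/2)


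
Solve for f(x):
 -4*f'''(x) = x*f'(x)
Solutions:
 f(x) = C1 + Integral(C2*airyai(-2^(1/3)*x/2) + C3*airybi(-2^(1/3)*x/2), x)


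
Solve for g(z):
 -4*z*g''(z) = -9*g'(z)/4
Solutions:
 g(z) = C1 + C2*z^(25/16)


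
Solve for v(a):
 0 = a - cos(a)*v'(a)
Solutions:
 v(a) = C1 + Integral(a/cos(a), a)


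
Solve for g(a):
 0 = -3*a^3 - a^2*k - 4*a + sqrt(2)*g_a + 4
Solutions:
 g(a) = C1 + 3*sqrt(2)*a^4/8 + sqrt(2)*a^3*k/6 + sqrt(2)*a^2 - 2*sqrt(2)*a


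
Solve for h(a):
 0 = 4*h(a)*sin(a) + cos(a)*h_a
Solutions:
 h(a) = C1*cos(a)^4


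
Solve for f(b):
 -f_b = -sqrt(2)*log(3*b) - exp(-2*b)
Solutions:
 f(b) = C1 + sqrt(2)*b*log(b) + sqrt(2)*b*(-1 + log(3)) - exp(-2*b)/2


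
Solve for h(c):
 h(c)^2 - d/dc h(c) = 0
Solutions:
 h(c) = -1/(C1 + c)


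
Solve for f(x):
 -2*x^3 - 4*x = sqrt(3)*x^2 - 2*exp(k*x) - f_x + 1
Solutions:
 f(x) = C1 + x^4/2 + sqrt(3)*x^3/3 + 2*x^2 + x - 2*exp(k*x)/k


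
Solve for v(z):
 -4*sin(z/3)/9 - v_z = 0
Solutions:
 v(z) = C1 + 4*cos(z/3)/3


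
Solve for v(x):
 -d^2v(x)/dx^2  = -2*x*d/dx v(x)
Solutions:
 v(x) = C1 + C2*erfi(x)


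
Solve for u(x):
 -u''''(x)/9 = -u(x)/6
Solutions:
 u(x) = C1*exp(-2^(3/4)*3^(1/4)*x/2) + C2*exp(2^(3/4)*3^(1/4)*x/2) + C3*sin(2^(3/4)*3^(1/4)*x/2) + C4*cos(2^(3/4)*3^(1/4)*x/2)


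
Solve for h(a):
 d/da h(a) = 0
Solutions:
 h(a) = C1


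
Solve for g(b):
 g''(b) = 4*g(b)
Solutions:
 g(b) = C1*exp(-2*b) + C2*exp(2*b)


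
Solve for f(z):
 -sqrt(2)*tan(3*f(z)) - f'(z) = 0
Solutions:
 f(z) = -asin(C1*exp(-3*sqrt(2)*z))/3 + pi/3
 f(z) = asin(C1*exp(-3*sqrt(2)*z))/3


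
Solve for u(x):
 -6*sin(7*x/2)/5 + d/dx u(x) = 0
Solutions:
 u(x) = C1 - 12*cos(7*x/2)/35


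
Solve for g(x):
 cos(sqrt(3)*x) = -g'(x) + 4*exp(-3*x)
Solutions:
 g(x) = C1 - sqrt(3)*sin(sqrt(3)*x)/3 - 4*exp(-3*x)/3


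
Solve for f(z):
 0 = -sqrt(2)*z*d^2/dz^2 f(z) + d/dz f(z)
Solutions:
 f(z) = C1 + C2*z^(sqrt(2)/2 + 1)


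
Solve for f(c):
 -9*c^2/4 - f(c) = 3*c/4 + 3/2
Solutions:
 f(c) = -9*c^2/4 - 3*c/4 - 3/2


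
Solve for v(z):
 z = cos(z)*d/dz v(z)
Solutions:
 v(z) = C1 + Integral(z/cos(z), z)


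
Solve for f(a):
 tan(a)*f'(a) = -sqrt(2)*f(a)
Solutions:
 f(a) = C1/sin(a)^(sqrt(2))


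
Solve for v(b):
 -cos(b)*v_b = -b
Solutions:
 v(b) = C1 + Integral(b/cos(b), b)


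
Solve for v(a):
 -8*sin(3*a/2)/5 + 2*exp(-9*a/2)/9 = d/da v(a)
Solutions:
 v(a) = C1 + 16*cos(3*a/2)/15 - 4*exp(-9*a/2)/81


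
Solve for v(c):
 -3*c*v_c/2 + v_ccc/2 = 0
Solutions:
 v(c) = C1 + Integral(C2*airyai(3^(1/3)*c) + C3*airybi(3^(1/3)*c), c)


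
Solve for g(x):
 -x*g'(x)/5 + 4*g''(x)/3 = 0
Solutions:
 g(x) = C1 + C2*erfi(sqrt(30)*x/20)


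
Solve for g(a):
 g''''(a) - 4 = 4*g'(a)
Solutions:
 g(a) = C1 + C4*exp(2^(2/3)*a) - a + (C2*sin(2^(2/3)*sqrt(3)*a/2) + C3*cos(2^(2/3)*sqrt(3)*a/2))*exp(-2^(2/3)*a/2)


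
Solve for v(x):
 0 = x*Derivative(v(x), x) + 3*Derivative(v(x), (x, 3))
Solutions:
 v(x) = C1 + Integral(C2*airyai(-3^(2/3)*x/3) + C3*airybi(-3^(2/3)*x/3), x)


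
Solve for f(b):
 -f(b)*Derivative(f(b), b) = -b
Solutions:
 f(b) = -sqrt(C1 + b^2)
 f(b) = sqrt(C1 + b^2)


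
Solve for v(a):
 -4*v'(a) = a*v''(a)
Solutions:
 v(a) = C1 + C2/a^3


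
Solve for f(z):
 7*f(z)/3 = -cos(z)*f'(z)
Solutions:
 f(z) = C1*(sin(z) - 1)^(7/6)/(sin(z) + 1)^(7/6)


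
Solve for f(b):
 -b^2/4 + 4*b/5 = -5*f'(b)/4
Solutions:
 f(b) = C1 + b^3/15 - 8*b^2/25


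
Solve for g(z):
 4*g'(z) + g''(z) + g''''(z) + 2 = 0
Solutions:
 g(z) = C1 + C2*exp(-3^(1/3)*z*(-(18 + sqrt(327))^(1/3) + 3^(1/3)/(18 + sqrt(327))^(1/3))/6)*sin(3^(1/6)*z*(3/(18 + sqrt(327))^(1/3) + 3^(2/3)*(18 + sqrt(327))^(1/3))/6) + C3*exp(-3^(1/3)*z*(-(18 + sqrt(327))^(1/3) + 3^(1/3)/(18 + sqrt(327))^(1/3))/6)*cos(3^(1/6)*z*(3/(18 + sqrt(327))^(1/3) + 3^(2/3)*(18 + sqrt(327))^(1/3))/6) + C4*exp(3^(1/3)*z*(-(18 + sqrt(327))^(1/3) + 3^(1/3)/(18 + sqrt(327))^(1/3))/3) - z/2


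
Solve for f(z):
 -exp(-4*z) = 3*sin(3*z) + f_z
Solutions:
 f(z) = C1 + cos(3*z) + exp(-4*z)/4


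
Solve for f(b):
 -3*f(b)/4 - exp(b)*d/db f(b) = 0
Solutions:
 f(b) = C1*exp(3*exp(-b)/4)


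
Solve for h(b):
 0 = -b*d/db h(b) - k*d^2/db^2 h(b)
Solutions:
 h(b) = C1 + C2*sqrt(k)*erf(sqrt(2)*b*sqrt(1/k)/2)


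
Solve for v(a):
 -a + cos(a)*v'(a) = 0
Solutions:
 v(a) = C1 + Integral(a/cos(a), a)


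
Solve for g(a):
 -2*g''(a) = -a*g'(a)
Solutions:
 g(a) = C1 + C2*erfi(a/2)


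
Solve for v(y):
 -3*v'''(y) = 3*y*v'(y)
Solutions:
 v(y) = C1 + Integral(C2*airyai(-y) + C3*airybi(-y), y)


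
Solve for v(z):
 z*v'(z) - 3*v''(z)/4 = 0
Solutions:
 v(z) = C1 + C2*erfi(sqrt(6)*z/3)


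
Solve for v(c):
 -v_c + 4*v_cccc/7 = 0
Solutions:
 v(c) = C1 + C4*exp(14^(1/3)*c/2) + (C2*sin(14^(1/3)*sqrt(3)*c/4) + C3*cos(14^(1/3)*sqrt(3)*c/4))*exp(-14^(1/3)*c/4)


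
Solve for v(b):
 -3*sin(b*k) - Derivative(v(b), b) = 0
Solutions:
 v(b) = C1 + 3*cos(b*k)/k


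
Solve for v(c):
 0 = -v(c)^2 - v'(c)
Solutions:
 v(c) = 1/(C1 + c)


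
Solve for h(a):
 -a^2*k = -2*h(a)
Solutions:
 h(a) = a^2*k/2


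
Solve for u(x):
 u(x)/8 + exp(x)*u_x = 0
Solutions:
 u(x) = C1*exp(exp(-x)/8)


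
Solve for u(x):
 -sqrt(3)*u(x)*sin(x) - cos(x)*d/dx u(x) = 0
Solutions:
 u(x) = C1*cos(x)^(sqrt(3))


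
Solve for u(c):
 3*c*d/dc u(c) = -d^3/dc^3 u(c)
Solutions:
 u(c) = C1 + Integral(C2*airyai(-3^(1/3)*c) + C3*airybi(-3^(1/3)*c), c)


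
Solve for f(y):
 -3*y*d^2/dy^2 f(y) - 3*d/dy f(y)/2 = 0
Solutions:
 f(y) = C1 + C2*sqrt(y)


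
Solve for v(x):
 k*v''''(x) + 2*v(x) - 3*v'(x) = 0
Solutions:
 v(x) = C1*exp(x*Piecewise((-3^(1/3)*sqrt(-(-1/k^2)^(1/3))/2 - sqrt(3^(2/3)*(-1/k^2)^(1/3) - 2*3^(2/3)/(k*sqrt(-(-1/k^2)^(1/3))))/2, Eq(1/k, 0)), (-sqrt(2*(sqrt(-8/(27*k^3) + 81/(256*k^4)) + 9/(16*k^2))^(1/3) + 4/(3*k*(sqrt(-8/(27*k^3) + 81/(256*k^4)) + 9/(16*k^2))^(1/3)))/2 - sqrt(-2*(sqrt(-8/(27*k^3) + 81/(256*k^4)) + 9/(16*k^2))^(1/3) - 6/(k*sqrt(2*(sqrt(-8/(27*k^3) + 81/(256*k^4)) + 9/(16*k^2))^(1/3) + 4/(3*k*(sqrt(-8/(27*k^3) + 81/(256*k^4)) + 9/(16*k^2))^(1/3)))) - 4/(3*k*(sqrt(-8/(27*k^3) + 81/(256*k^4)) + 9/(16*k^2))^(1/3)))/2, True))) + C2*exp(x*Piecewise((-3^(1/3)*sqrt(-(-1/k^2)^(1/3))/2 + sqrt(3^(2/3)*(-1/k^2)^(1/3) - 2*3^(2/3)/(k*sqrt(-(-1/k^2)^(1/3))))/2, Eq(1/k, 0)), (-sqrt(2*(sqrt(-8/(27*k^3) + 81/(256*k^4)) + 9/(16*k^2))^(1/3) + 4/(3*k*(sqrt(-8/(27*k^3) + 81/(256*k^4)) + 9/(16*k^2))^(1/3)))/2 + sqrt(-2*(sqrt(-8/(27*k^3) + 81/(256*k^4)) + 9/(16*k^2))^(1/3) - 6/(k*sqrt(2*(sqrt(-8/(27*k^3) + 81/(256*k^4)) + 9/(16*k^2))^(1/3) + 4/(3*k*(sqrt(-8/(27*k^3) + 81/(256*k^4)) + 9/(16*k^2))^(1/3)))) - 4/(3*k*(sqrt(-8/(27*k^3) + 81/(256*k^4)) + 9/(16*k^2))^(1/3)))/2, True))) + C3*exp(x*Piecewise((3^(1/3)*sqrt(-(-1/k^2)^(1/3))/2 - sqrt(3^(2/3)*(-1/k^2)^(1/3) + 2*3^(2/3)/(k*sqrt(-(-1/k^2)^(1/3))))/2, Eq(1/k, 0)), (sqrt(2*(sqrt(-8/(27*k^3) + 81/(256*k^4)) + 9/(16*k^2))^(1/3) + 4/(3*k*(sqrt(-8/(27*k^3) + 81/(256*k^4)) + 9/(16*k^2))^(1/3)))/2 - sqrt(-2*(sqrt(-8/(27*k^3) + 81/(256*k^4)) + 9/(16*k^2))^(1/3) + 6/(k*sqrt(2*(sqrt(-8/(27*k^3) + 81/(256*k^4)) + 9/(16*k^2))^(1/3) + 4/(3*k*(sqrt(-8/(27*k^3) + 81/(256*k^4)) + 9/(16*k^2))^(1/3)))) - 4/(3*k*(sqrt(-8/(27*k^3) + 81/(256*k^4)) + 9/(16*k^2))^(1/3)))/2, True))) + C4*exp(x*Piecewise((3^(1/3)*sqrt(-(-1/k^2)^(1/3))/2 + sqrt(3^(2/3)*(-1/k^2)^(1/3) + 2*3^(2/3)/(k*sqrt(-(-1/k^2)^(1/3))))/2, Eq(1/k, 0)), (sqrt(2*(sqrt(-8/(27*k^3) + 81/(256*k^4)) + 9/(16*k^2))^(1/3) + 4/(3*k*(sqrt(-8/(27*k^3) + 81/(256*k^4)) + 9/(16*k^2))^(1/3)))/2 + sqrt(-2*(sqrt(-8/(27*k^3) + 81/(256*k^4)) + 9/(16*k^2))^(1/3) + 6/(k*sqrt(2*(sqrt(-8/(27*k^3) + 81/(256*k^4)) + 9/(16*k^2))^(1/3) + 4/(3*k*(sqrt(-8/(27*k^3) + 81/(256*k^4)) + 9/(16*k^2))^(1/3)))) - 4/(3*k*(sqrt(-8/(27*k^3) + 81/(256*k^4)) + 9/(16*k^2))^(1/3)))/2, True)))


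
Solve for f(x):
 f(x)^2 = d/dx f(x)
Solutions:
 f(x) = -1/(C1 + x)


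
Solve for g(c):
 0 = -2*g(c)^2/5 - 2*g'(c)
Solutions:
 g(c) = 5/(C1 + c)


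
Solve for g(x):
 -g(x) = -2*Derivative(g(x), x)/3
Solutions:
 g(x) = C1*exp(3*x/2)


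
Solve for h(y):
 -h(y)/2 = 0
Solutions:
 h(y) = 0


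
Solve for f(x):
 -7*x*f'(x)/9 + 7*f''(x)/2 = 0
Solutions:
 f(x) = C1 + C2*erfi(x/3)


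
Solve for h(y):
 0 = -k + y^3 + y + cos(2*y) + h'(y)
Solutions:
 h(y) = C1 + k*y - y^4/4 - y^2/2 - sin(2*y)/2


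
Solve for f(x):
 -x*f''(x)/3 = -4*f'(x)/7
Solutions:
 f(x) = C1 + C2*x^(19/7)


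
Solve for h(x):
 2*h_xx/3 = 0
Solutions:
 h(x) = C1 + C2*x


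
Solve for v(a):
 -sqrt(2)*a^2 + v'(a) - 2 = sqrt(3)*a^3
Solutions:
 v(a) = C1 + sqrt(3)*a^4/4 + sqrt(2)*a^3/3 + 2*a


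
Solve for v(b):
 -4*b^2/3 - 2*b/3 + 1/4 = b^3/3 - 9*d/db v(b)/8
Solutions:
 v(b) = C1 + 2*b^4/27 + 32*b^3/81 + 8*b^2/27 - 2*b/9


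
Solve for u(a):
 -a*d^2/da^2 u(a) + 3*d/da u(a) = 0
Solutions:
 u(a) = C1 + C2*a^4


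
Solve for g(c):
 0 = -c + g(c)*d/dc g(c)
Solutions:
 g(c) = -sqrt(C1 + c^2)
 g(c) = sqrt(C1 + c^2)


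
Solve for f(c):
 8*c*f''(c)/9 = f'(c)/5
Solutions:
 f(c) = C1 + C2*c^(49/40)


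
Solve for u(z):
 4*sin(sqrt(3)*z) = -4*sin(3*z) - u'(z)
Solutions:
 u(z) = C1 + 4*cos(3*z)/3 + 4*sqrt(3)*cos(sqrt(3)*z)/3


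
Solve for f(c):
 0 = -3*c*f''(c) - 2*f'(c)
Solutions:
 f(c) = C1 + C2*c^(1/3)


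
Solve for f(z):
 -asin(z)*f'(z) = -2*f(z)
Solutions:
 f(z) = C1*exp(2*Integral(1/asin(z), z))


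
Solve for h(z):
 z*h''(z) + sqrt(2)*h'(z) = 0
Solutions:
 h(z) = C1 + C2*z^(1 - sqrt(2))


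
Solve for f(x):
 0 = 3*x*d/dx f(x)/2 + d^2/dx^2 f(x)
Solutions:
 f(x) = C1 + C2*erf(sqrt(3)*x/2)


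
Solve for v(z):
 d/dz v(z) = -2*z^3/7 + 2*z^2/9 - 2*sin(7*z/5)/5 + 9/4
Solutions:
 v(z) = C1 - z^4/14 + 2*z^3/27 + 9*z/4 + 2*cos(7*z/5)/7


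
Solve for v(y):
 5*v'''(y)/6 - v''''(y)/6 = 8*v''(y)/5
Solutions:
 v(y) = C1 + C2*y + (C3*sin(sqrt(335)*y/10) + C4*cos(sqrt(335)*y/10))*exp(5*y/2)


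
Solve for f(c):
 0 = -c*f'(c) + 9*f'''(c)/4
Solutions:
 f(c) = C1 + Integral(C2*airyai(2^(2/3)*3^(1/3)*c/3) + C3*airybi(2^(2/3)*3^(1/3)*c/3), c)


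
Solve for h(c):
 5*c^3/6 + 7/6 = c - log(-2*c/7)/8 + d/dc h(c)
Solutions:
 h(c) = C1 + 5*c^4/24 - c^2/2 + c*log(-c)/8 + c*(-3*log(7) + 3*log(2) + 25)/24


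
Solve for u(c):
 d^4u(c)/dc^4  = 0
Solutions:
 u(c) = C1 + C2*c + C3*c^2 + C4*c^3


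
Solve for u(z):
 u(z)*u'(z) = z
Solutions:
 u(z) = -sqrt(C1 + z^2)
 u(z) = sqrt(C1 + z^2)


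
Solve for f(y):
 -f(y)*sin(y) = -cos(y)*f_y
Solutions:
 f(y) = C1/cos(y)


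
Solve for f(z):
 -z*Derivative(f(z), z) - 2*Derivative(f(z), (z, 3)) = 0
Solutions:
 f(z) = C1 + Integral(C2*airyai(-2^(2/3)*z/2) + C3*airybi(-2^(2/3)*z/2), z)


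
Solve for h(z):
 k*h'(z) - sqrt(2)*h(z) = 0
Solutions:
 h(z) = C1*exp(sqrt(2)*z/k)


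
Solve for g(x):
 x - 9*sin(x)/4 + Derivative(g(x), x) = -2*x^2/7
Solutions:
 g(x) = C1 - 2*x^3/21 - x^2/2 - 9*cos(x)/4


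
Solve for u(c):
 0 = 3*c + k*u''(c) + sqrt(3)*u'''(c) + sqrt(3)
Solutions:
 u(c) = C1 + C2*c + C3*exp(-sqrt(3)*c*k/3) - c^3/(2*k) + sqrt(3)*c^2*(-1 + 3/k)/(2*k)


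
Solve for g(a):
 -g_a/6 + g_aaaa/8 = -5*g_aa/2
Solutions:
 g(a) = C1 + C2*exp(6^(1/3)*a*(-(3 + sqrt(6009))^(1/3) + 10*6^(1/3)/(3 + sqrt(6009))^(1/3))/6)*sin(2^(1/3)*3^(1/6)*a*(5*2^(1/3)/(3 + sqrt(6009))^(1/3) + 3^(2/3)*(3 + sqrt(6009))^(1/3)/6)) + C3*exp(6^(1/3)*a*(-(3 + sqrt(6009))^(1/3) + 10*6^(1/3)/(3 + sqrt(6009))^(1/3))/6)*cos(2^(1/3)*3^(1/6)*a*(5*2^(1/3)/(3 + sqrt(6009))^(1/3) + 3^(2/3)*(3 + sqrt(6009))^(1/3)/6)) + C4*exp(-6^(1/3)*a*(-(3 + sqrt(6009))^(1/3) + 10*6^(1/3)/(3 + sqrt(6009))^(1/3))/3)


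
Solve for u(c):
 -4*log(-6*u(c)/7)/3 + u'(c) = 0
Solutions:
 -3*Integral(1/(log(-_y) - log(7) + log(6)), (_y, u(c)))/4 = C1 - c


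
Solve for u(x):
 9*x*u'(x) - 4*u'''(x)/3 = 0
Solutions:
 u(x) = C1 + Integral(C2*airyai(3*2^(1/3)*x/2) + C3*airybi(3*2^(1/3)*x/2), x)


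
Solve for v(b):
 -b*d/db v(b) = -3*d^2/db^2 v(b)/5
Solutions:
 v(b) = C1 + C2*erfi(sqrt(30)*b/6)


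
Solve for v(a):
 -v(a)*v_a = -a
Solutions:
 v(a) = -sqrt(C1 + a^2)
 v(a) = sqrt(C1 + a^2)


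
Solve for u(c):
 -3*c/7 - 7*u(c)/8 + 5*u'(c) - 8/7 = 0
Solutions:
 u(c) = C1*exp(7*c/40) - 24*c/49 - 1408/343


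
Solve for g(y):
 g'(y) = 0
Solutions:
 g(y) = C1


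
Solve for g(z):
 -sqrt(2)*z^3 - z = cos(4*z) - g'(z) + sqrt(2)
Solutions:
 g(z) = C1 + sqrt(2)*z^4/4 + z^2/2 + sqrt(2)*z + sin(4*z)/4


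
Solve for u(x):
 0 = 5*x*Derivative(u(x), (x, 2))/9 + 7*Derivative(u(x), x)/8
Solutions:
 u(x) = C1 + C2/x^(23/40)


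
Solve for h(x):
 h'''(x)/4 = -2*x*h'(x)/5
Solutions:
 h(x) = C1 + Integral(C2*airyai(-2*5^(2/3)*x/5) + C3*airybi(-2*5^(2/3)*x/5), x)


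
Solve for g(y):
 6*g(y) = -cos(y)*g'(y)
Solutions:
 g(y) = C1*(sin(y)^3 - 3*sin(y)^2 + 3*sin(y) - 1)/(sin(y)^3 + 3*sin(y)^2 + 3*sin(y) + 1)


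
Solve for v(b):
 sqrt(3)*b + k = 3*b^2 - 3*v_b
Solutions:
 v(b) = C1 + b^3/3 - sqrt(3)*b^2/6 - b*k/3


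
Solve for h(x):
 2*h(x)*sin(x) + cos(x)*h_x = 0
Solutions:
 h(x) = C1*cos(x)^2


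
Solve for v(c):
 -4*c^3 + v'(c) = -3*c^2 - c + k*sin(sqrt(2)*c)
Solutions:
 v(c) = C1 + c^4 - c^3 - c^2/2 - sqrt(2)*k*cos(sqrt(2)*c)/2


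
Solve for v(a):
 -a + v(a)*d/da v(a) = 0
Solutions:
 v(a) = -sqrt(C1 + a^2)
 v(a) = sqrt(C1 + a^2)


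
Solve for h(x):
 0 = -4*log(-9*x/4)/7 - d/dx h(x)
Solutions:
 h(x) = C1 - 4*x*log(-x)/7 + 4*x*(-2*log(3) + 1 + 2*log(2))/7


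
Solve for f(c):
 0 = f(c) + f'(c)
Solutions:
 f(c) = C1*exp(-c)


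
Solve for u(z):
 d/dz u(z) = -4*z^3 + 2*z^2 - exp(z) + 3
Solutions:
 u(z) = C1 - z^4 + 2*z^3/3 + 3*z - exp(z)


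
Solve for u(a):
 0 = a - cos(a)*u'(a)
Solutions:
 u(a) = C1 + Integral(a/cos(a), a)


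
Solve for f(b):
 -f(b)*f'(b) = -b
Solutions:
 f(b) = -sqrt(C1 + b^2)
 f(b) = sqrt(C1 + b^2)


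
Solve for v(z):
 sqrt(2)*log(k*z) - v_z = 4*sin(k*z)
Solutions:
 v(z) = C1 + sqrt(2)*z*(log(k*z) - 1) - 4*Piecewise((-cos(k*z)/k, Ne(k, 0)), (0, True))


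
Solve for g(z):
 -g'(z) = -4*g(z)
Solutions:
 g(z) = C1*exp(4*z)


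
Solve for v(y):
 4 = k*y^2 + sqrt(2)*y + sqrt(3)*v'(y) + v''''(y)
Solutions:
 v(y) = C1 + C4*exp(-3^(1/6)*y) - sqrt(3)*k*y^3/9 - sqrt(6)*y^2/6 + 4*sqrt(3)*y/3 + (C2*sin(3^(2/3)*y/2) + C3*cos(3^(2/3)*y/2))*exp(3^(1/6)*y/2)


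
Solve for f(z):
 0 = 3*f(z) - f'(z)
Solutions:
 f(z) = C1*exp(3*z)


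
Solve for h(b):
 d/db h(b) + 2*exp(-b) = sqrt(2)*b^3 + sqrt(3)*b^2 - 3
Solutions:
 h(b) = C1 + sqrt(2)*b^4/4 + sqrt(3)*b^3/3 - 3*b + 2*exp(-b)


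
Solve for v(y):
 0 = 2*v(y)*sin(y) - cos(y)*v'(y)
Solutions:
 v(y) = C1/cos(y)^2


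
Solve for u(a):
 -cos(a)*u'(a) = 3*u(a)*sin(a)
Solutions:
 u(a) = C1*cos(a)^3


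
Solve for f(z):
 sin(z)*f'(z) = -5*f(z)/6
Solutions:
 f(z) = C1*(cos(z) + 1)^(5/12)/(cos(z) - 1)^(5/12)


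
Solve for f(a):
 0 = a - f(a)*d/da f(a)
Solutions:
 f(a) = -sqrt(C1 + a^2)
 f(a) = sqrt(C1 + a^2)


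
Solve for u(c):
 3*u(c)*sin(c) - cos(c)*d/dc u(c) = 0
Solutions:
 u(c) = C1/cos(c)^3


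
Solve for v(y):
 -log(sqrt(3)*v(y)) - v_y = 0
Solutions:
 2*Integral(1/(2*log(_y) + log(3)), (_y, v(y))) = C1 - y


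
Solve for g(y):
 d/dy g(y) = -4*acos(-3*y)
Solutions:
 g(y) = C1 - 4*y*acos(-3*y) - 4*sqrt(1 - 9*y^2)/3


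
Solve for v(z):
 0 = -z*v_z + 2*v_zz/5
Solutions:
 v(z) = C1 + C2*erfi(sqrt(5)*z/2)


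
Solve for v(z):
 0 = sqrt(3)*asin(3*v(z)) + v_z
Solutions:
 Integral(1/asin(3*_y), (_y, v(z))) = C1 - sqrt(3)*z


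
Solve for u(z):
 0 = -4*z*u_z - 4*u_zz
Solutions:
 u(z) = C1 + C2*erf(sqrt(2)*z/2)


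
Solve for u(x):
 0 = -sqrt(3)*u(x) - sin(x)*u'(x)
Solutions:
 u(x) = C1*(cos(x) + 1)^(sqrt(3)/2)/(cos(x) - 1)^(sqrt(3)/2)


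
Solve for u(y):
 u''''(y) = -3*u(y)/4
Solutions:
 u(y) = (C1*sin(3^(1/4)*y/2) + C2*cos(3^(1/4)*y/2))*exp(-3^(1/4)*y/2) + (C3*sin(3^(1/4)*y/2) + C4*cos(3^(1/4)*y/2))*exp(3^(1/4)*y/2)


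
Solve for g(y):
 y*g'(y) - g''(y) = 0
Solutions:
 g(y) = C1 + C2*erfi(sqrt(2)*y/2)


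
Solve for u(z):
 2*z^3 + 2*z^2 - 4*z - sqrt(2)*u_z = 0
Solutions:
 u(z) = C1 + sqrt(2)*z^4/4 + sqrt(2)*z^3/3 - sqrt(2)*z^2


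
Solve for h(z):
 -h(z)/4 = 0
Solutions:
 h(z) = 0


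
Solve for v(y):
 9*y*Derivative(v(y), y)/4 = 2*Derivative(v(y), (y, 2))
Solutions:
 v(y) = C1 + C2*erfi(3*y/4)


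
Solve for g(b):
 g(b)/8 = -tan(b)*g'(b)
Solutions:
 g(b) = C1/sin(b)^(1/8)


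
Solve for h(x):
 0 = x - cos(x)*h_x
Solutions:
 h(x) = C1 + Integral(x/cos(x), x)


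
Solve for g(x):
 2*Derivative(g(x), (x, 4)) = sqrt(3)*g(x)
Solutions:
 g(x) = C1*exp(-2^(3/4)*3^(1/8)*x/2) + C2*exp(2^(3/4)*3^(1/8)*x/2) + C3*sin(2^(3/4)*3^(1/8)*x/2) + C4*cos(2^(3/4)*3^(1/8)*x/2)


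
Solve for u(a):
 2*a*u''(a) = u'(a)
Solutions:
 u(a) = C1 + C2*a^(3/2)


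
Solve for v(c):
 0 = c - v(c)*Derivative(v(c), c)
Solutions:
 v(c) = -sqrt(C1 + c^2)
 v(c) = sqrt(C1 + c^2)


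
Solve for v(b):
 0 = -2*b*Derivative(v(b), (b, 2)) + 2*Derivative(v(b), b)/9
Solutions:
 v(b) = C1 + C2*b^(10/9)


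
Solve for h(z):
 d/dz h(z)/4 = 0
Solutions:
 h(z) = C1


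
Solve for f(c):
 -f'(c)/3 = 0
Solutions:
 f(c) = C1


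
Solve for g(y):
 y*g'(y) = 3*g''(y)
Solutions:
 g(y) = C1 + C2*erfi(sqrt(6)*y/6)


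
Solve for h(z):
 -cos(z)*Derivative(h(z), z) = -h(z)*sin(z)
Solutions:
 h(z) = C1/cos(z)


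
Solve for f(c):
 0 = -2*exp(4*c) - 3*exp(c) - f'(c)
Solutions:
 f(c) = C1 - exp(4*c)/2 - 3*exp(c)


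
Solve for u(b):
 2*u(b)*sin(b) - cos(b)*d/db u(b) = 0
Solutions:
 u(b) = C1/cos(b)^2


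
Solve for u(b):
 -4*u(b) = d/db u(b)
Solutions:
 u(b) = C1*exp(-4*b)


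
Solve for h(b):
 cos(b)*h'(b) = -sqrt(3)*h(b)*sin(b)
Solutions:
 h(b) = C1*cos(b)^(sqrt(3))


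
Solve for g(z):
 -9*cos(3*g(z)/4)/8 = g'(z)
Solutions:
 9*z/8 - 2*log(sin(3*g(z)/4) - 1)/3 + 2*log(sin(3*g(z)/4) + 1)/3 = C1


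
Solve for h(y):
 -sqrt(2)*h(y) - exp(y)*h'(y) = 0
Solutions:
 h(y) = C1*exp(sqrt(2)*exp(-y))


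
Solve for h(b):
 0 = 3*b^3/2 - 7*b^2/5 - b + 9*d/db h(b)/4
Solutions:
 h(b) = C1 - b^4/6 + 28*b^3/135 + 2*b^2/9


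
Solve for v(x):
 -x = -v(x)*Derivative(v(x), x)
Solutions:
 v(x) = -sqrt(C1 + x^2)
 v(x) = sqrt(C1 + x^2)


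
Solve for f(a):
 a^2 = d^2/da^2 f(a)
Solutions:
 f(a) = C1 + C2*a + a^4/12


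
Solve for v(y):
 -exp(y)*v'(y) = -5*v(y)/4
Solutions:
 v(y) = C1*exp(-5*exp(-y)/4)


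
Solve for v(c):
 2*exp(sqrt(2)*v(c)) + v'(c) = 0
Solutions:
 v(c) = sqrt(2)*(2*log(1/(C1 + 2*c)) - log(2))/4


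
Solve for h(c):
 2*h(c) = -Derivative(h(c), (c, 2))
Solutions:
 h(c) = C1*sin(sqrt(2)*c) + C2*cos(sqrt(2)*c)


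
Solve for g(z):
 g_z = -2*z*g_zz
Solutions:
 g(z) = C1 + C2*sqrt(z)


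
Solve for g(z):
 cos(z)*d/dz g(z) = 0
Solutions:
 g(z) = C1


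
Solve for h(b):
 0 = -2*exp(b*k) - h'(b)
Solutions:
 h(b) = C1 - 2*exp(b*k)/k
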